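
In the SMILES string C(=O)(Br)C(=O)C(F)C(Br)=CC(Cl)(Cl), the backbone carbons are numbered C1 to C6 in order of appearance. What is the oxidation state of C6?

+1

Count +1 for every bond to an atom more electronegative than carbon and −1 for every bond to one less electronegative; C–C bonds are 0.
C6 has one bond to C (0), one bond to Cl (+1), one bond to Cl (+1), one bond to H (-1).
Oxidation state = 0 + 1 + 1 − 1 = +1.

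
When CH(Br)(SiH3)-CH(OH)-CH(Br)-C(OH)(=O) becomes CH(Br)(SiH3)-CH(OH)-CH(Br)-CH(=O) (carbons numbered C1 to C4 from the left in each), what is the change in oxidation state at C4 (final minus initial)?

Before: C4 has 1 bond to C, 3 bonds to O → oxidation state +3.
After: C4 has 1 bond to C, 1 bond to H, 2 bonds to O → oxidation state +1.
Δ = +1 − (+3) = -2, so this is a reduction at C4.

-2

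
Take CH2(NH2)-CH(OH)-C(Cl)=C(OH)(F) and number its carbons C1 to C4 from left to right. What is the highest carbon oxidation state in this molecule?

+2

Assign +1 per bond to O/N/halogen, −1 per bond to H or an electropositive element, and 0 per bond to carbon. Tallying each carbon:
C1: 1C, 2H, 1N → 0 − 2 + 1 = -1
C2: 2C, 1H, 1O → 0 − 1 + 1 = 0
C3: 3C, 1Cl → 0 + 1 = +1
C4: 2C, 1O, 1F → 0 + 1 + 1 = +2
The highest value is +2.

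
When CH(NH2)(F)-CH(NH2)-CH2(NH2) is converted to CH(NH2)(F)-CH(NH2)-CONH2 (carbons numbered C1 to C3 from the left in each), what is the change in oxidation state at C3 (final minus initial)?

+4

Before: C3 has 1 bond to C, 2 bonds to H, 1 bond to N → oxidation state -1.
After: C3 has 1 bond to C, 2 bonds to O, 1 bond to N → oxidation state +3.
Δ = +3 − (-1) = +4, so this is an oxidation at C3.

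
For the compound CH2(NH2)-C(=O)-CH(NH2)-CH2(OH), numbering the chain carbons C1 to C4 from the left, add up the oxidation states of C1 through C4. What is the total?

Bonds to more-electronegative neighbours contribute +1 each, bonds to H or metals contribute −1 each, and C–C bonds contribute 0. Tallying each carbon:
C1: 1C, 2H, 1N → 0 − 2 + 1 = -1
C2: 2C, 2O → 0 + 2 = +2
C3: 2C, 1H, 1N → 0 − 1 + 1 = 0
C4: 1C, 2H, 1O → 0 − 2 + 1 = -1
Sum = -1 + 2 + 0 − 1 = 0.

0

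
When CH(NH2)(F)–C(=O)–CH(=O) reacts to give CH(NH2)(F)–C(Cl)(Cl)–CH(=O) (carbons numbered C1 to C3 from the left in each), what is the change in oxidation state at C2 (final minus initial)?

0

Before: C2 has 2 bonds to C, 2 bonds to O → oxidation state +2.
After: C2 has 2 bonds to C, 2 bonds to Cl → oxidation state +2.
Δ = +2 − (+2) = 0, so no net redox change at C2.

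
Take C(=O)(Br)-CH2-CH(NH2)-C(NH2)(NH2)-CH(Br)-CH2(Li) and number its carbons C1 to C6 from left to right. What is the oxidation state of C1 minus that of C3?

C1: 1C, 2O, 1Br → 0 + 2 + 1 = +3
C3: 2C, 1H, 1N → 0 − 1 + 1 = 0
Difference: +3 − (0) = +3.

+3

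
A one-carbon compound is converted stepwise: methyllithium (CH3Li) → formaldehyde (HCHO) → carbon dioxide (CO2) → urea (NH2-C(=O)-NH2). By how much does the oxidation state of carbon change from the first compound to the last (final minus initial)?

+8

Carbon oxidation states along the series — methyllithium: -4, formaldehyde: 0, carbon dioxide: +4, urea: +4.
Net change = +4 − (-4) = +8.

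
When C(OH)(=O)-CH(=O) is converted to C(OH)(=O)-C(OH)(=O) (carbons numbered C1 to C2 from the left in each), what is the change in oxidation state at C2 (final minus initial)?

Before: C2 has 1 bond to C, 1 bond to H, 2 bonds to O → oxidation state +1.
After: C2 has 1 bond to C, 3 bonds to O → oxidation state +3.
Δ = +3 − (+1) = +2, so this is an oxidation at C2.

+2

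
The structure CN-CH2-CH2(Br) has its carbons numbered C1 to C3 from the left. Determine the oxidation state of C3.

-1

Each bond to a more electronegative atom (O, N, halogen) counts +1, each bond to a less electronegative atom (H, metal, B, Si) counts −1, and each C–C bond counts 0.
C3 has one bond to C (0), one bond to H (-1), one bond to H (-1), one bond to Br (+1).
Oxidation state = 0 − 1 − 1 + 1 = -1.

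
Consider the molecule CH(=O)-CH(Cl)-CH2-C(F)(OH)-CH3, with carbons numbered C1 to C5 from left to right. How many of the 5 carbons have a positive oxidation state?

Count +1 for every bond to an atom more electronegative than carbon and −1 for every bond to one less electronegative; C–C bonds are 0. Tallying each carbon:
C1: 1C, 1H, 2O → 0 − 1 + 2 = +1
C2: 2C, 1H, 1Cl → 0 − 1 + 1 = 0
C3: 2C, 2H → 0 − 2 = -2
C4: 2C, 1O, 1F → 0 + 1 + 1 = +2
C5: 1C, 3H → 0 − 3 = -3
2 carbons (C1, C4) meet the condition.

2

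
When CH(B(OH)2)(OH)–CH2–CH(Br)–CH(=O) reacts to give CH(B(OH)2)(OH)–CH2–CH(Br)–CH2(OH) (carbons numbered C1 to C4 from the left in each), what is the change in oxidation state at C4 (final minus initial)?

Before: C4 has 1 bond to C, 1 bond to H, 2 bonds to O → oxidation state +1.
After: C4 has 1 bond to C, 2 bonds to H, 1 bond to O → oxidation state -1.
Δ = -1 − (+1) = -2, so this is a reduction at C4.

-2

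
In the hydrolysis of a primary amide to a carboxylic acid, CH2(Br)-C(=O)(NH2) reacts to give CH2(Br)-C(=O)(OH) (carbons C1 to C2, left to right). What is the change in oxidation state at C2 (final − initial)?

0

Before: C2 has 1 bond to C, 2 bonds to O, 1 bond to N → oxidation state +3.
After: C2 has 1 bond to C, 3 bonds to O → oxidation state +3.
Δ = +3 − (+3) = 0, so no net redox change at C2.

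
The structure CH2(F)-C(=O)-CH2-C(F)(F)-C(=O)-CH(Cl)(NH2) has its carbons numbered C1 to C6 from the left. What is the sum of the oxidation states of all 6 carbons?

+4

Tallying each carbon's bonds:
C1: 1C, 2H, 1F → 0 − 2 + 1 = -1
C2: 2C, 2O → 0 + 2 = +2
C3: 2C, 2H → 0 − 2 = -2
C4: 2C, 2F → 0 + 2 = +2
C5: 2C, 2O → 0 + 2 = +2
C6: 1C, 1H, 1N, 1Cl → 0 − 1 + 1 + 1 = +1
Sum = -1 + 2 − 2 + 2 + 2 + 1 = +4.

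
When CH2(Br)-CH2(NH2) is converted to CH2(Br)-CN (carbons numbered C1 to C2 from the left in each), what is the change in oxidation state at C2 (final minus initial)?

+4

Before: C2 has 1 bond to C, 2 bonds to H, 1 bond to N → oxidation state -1.
After: C2 has 1 bond to C, 3 bonds to N → oxidation state +3.
Δ = +3 − (-1) = +4, so this is an oxidation at C2.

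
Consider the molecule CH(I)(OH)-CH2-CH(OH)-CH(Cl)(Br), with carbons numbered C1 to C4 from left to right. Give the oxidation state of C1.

Bonds to more-electronegative neighbours contribute +1 each, bonds to H or metals contribute −1 each, and C–C bonds contribute 0.
C1 has one bond to C (0), one bond to I (+1), one bond to H (-1), one bond to O (+1).
Oxidation state = 0 + 1 − 1 + 1 = +1.

+1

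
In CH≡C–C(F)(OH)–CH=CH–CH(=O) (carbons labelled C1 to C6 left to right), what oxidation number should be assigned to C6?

+1

C6 has one bond to C (0), one bond to H (-1), a double bond to O (2×+1 = +2).
Oxidation state = 0 − 1 + 2 = +1.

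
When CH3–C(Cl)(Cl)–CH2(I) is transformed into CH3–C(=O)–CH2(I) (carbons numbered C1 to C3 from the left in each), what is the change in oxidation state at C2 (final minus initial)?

Before: C2 has 2 bonds to C, 2 bonds to Cl → oxidation state +2.
After: C2 has 2 bonds to C, 2 bonds to O → oxidation state +2.
Δ = +2 − (+2) = 0, so no net redox change at C2.

0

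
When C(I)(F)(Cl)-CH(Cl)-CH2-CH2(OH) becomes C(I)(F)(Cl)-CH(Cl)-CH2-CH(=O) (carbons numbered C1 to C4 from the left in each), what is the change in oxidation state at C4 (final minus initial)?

+2

Before: C4 has 1 bond to C, 2 bonds to H, 1 bond to O → oxidation state -1.
After: C4 has 1 bond to C, 1 bond to H, 2 bonds to O → oxidation state +1.
Δ = +1 − (-1) = +2, so this is an oxidation at C4.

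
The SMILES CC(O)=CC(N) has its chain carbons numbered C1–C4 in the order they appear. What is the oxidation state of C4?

-1

C4 has one bond to C (0), one bond to N (+1), one bond to H (-1), one bond to H (-1).
Oxidation state = 0 + 1 − 1 − 1 = -1.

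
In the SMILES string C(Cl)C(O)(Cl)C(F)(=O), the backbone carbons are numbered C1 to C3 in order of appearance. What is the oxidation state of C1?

Bonds to more-electronegative neighbours contribute +1 each, bonds to H or metals contribute −1 each, and C–C bonds contribute 0.
C1 has one bond to C (0), one bond to Cl (+1), one bond to H (-1), one bond to H (-1).
Oxidation state = 0 + 1 − 1 − 1 = -1.

-1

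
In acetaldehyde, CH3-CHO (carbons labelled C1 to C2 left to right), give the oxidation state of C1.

-3

Each bond to a more electronegative atom (O, N, halogen) counts +1, each bond to a less electronegative atom (H, metal, B, Si) counts −1, and each C–C bond counts 0.
C1 has one bond to H (-1), one bond to H (-1), one bond to H (-1), one bond to C (0).
Oxidation state = -1 − 1 − 1 + 0 = -3.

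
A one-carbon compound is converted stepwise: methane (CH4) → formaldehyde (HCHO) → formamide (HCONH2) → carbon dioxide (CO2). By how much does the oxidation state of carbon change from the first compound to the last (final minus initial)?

+8

Carbon oxidation states along the series — methane: -4, formaldehyde: 0, formamide: +2, carbon dioxide: +4.
Net change = +4 − (-4) = +8.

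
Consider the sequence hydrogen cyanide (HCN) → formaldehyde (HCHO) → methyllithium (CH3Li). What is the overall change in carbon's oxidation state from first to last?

-6

Carbon oxidation states along the series — hydrogen cyanide: +2, formaldehyde: 0, methyllithium: -4.
Net change = -4 − (+2) = -6.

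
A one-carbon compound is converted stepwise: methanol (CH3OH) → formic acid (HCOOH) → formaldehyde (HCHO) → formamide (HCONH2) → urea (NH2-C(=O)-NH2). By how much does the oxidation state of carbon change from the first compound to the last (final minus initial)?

+6

Carbon oxidation states along the series — methanol: -2, formic acid: +2, formaldehyde: 0, formamide: +2, urea: +4.
Net change = +4 − (-2) = +6.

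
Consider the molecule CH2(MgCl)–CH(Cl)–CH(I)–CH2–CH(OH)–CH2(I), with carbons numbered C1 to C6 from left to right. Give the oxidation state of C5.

0

C5 has one bond to C (0), one bond to C (0), one bond to O (+1), one bond to H (-1).
Oxidation state = 0 + 0 + 1 − 1 = 0.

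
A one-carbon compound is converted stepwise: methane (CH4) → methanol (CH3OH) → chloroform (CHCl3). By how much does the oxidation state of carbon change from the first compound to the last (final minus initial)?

Carbon oxidation states along the series — methane: -4, methanol: -2, chloroform: +2.
Net change = +2 − (-4) = +6.

+6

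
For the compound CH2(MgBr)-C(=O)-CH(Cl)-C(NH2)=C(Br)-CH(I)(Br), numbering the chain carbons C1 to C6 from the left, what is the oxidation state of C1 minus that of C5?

-4

C1: 1C, 2H, 1Mg → 0 − 2 − 1 = -3
C5: 3C, 1Br → 0 + 1 = +1
Difference: -3 − (+1) = -4.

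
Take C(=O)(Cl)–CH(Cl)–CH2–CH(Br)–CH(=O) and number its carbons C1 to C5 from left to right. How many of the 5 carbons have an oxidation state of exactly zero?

Tallying each carbon's bonds:
C1: 1C, 2O, 1Cl → 0 + 2 + 1 = +3
C2: 2C, 1H, 1Cl → 0 − 1 + 1 = 0
C3: 2C, 2H → 0 − 2 = -2
C4: 2C, 1H, 1Br → 0 − 1 + 1 = 0
C5: 1C, 1H, 2O → 0 − 1 + 2 = +1
2 carbons (C2, C4) meet the condition.

2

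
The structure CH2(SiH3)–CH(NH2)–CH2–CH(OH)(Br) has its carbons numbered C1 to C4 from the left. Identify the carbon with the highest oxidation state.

Tallying each carbon's bonds:
C1: 1C, 2H, 1Si → 0 − 2 − 1 = -3
C2: 2C, 1H, 1N → 0 − 1 + 1 = 0
C3: 2C, 2H → 0 − 2 = -2
C4: 1C, 1H, 1O, 1Br → 0 − 1 + 1 + 1 = +1
The most oxidised carbon is C4 at +1.

C4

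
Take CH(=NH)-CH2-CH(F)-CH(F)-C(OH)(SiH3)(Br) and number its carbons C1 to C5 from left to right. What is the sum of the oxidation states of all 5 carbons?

0

Tallying each carbon's bonds:
C1: 1C, 1H, 2N → 0 − 1 + 2 = +1
C2: 2C, 2H → 0 − 2 = -2
C3: 2C, 1H, 1F → 0 − 1 + 1 = 0
C4: 2C, 1H, 1F → 0 − 1 + 1 = 0
C5: 1C, 1O, 1Br, 1Si → 0 + 1 + 1 − 1 = +1
Sum = +1 − 2 + 0 + 0 + 1 = 0.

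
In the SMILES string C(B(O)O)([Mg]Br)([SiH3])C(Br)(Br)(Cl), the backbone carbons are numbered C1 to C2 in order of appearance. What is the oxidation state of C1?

C1 has one bond to C (0), one bond to B (-1), one bond to Mg (-1), one bond to Si (-1).
Oxidation state = 0 − 1 − 1 − 1 = -3.

-3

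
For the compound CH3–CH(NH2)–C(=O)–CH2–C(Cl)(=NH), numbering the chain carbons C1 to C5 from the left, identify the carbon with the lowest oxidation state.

C1

Each bond to a more electronegative atom (O, N, halogen) counts +1, each bond to a less electronegative atom (H, metal, B, Si) counts −1, and each C–C bond counts 0. Tallying each carbon:
C1: 1C, 3H → 0 − 3 = -3
C2: 2C, 1H, 1N → 0 − 1 + 1 = 0
C3: 2C, 2O → 0 + 2 = +2
C4: 2C, 2H → 0 − 2 = -2
C5: 1C, 2N, 1Cl → 0 + 2 + 1 = +3
The most reduced carbon is C1 at -3.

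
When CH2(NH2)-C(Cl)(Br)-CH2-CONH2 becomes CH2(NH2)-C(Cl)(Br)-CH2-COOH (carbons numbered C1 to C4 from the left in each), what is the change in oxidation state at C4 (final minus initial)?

Before: C4 has 1 bond to C, 2 bonds to O, 1 bond to N → oxidation state +3.
After: C4 has 1 bond to C, 3 bonds to O → oxidation state +3.
Δ = +3 − (+3) = 0, so no net redox change at C4.

0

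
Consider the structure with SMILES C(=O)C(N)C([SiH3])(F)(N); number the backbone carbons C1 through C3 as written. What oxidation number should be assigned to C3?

+1

Count +1 for every bond to an atom more electronegative than carbon and −1 for every bond to one less electronegative; C–C bonds are 0.
C3 has one bond to C (0), one bond to Si (-1), one bond to F (+1), one bond to N (+1).
Oxidation state = 0 − 1 + 1 + 1 = +1.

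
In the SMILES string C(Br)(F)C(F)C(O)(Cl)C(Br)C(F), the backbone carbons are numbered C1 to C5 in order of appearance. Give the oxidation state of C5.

-1

Each bond to a more electronegative atom (O, N, halogen) counts +1, each bond to a less electronegative atom (H, metal, B, Si) counts −1, and each C–C bond counts 0.
C5 has one bond to C (0), one bond to H (-1), one bond to F (+1), one bond to H (-1).
Oxidation state = 0 − 1 + 1 − 1 = -1.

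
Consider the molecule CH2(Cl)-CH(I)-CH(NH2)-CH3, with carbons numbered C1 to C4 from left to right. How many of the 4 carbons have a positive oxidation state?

Tallying each carbon's bonds:
C1: 1C, 2H, 1Cl → 0 − 2 + 1 = -1
C2: 2C, 1H, 1I → 0 − 1 + 1 = 0
C3: 2C, 1H, 1N → 0 − 1 + 1 = 0
C4: 1C, 3H → 0 − 3 = -3
0 carbons meet the condition.

0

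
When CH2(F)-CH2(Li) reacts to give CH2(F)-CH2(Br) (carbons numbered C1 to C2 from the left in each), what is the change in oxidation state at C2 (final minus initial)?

+2

Before: C2 has 1 bond to C, 2 bonds to H, 1 bond to Li → oxidation state -3.
After: C2 has 1 bond to C, 2 bonds to H, 1 bond to Br → oxidation state -1.
Δ = -1 − (-3) = +2, so this is an oxidation at C2.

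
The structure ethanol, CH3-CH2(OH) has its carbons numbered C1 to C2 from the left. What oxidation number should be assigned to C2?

-1

C2 has one bond to H (-1), one bond to H (-1), one bond to O (+1), one bond to C (0).
Oxidation state = -1 − 1 + 1 + 0 = -1.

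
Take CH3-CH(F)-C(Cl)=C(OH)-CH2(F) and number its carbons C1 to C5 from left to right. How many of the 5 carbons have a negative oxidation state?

Tallying each carbon's bonds:
C1: 1C, 3H → 0 − 3 = -3
C2: 2C, 1H, 1F → 0 − 1 + 1 = 0
C3: 3C, 1Cl → 0 + 1 = +1
C4: 3C, 1O → 0 + 1 = +1
C5: 1C, 2H, 1F → 0 − 2 + 1 = -1
2 carbons (C1, C5) meet the condition.

2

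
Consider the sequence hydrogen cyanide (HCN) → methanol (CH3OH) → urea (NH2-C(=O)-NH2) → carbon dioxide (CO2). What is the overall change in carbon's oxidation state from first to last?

+2

Carbon oxidation states along the series — hydrogen cyanide: +2, methanol: -2, urea: +4, carbon dioxide: +4.
Net change = +4 − (+2) = +2.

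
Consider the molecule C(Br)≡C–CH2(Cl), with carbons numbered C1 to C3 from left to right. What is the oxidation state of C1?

+1

C1 has a triple bond to C (3×0 = 0), one bond to Br (+1).
Oxidation state = 0 + 1 = +1.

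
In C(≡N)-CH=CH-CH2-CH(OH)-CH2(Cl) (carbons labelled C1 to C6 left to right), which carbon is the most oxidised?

C1

Each bond to a more electronegative atom (O, N, halogen) counts +1, each bond to a less electronegative atom (H, metal, B, Si) counts −1, and each C–C bond counts 0. Tallying each carbon:
C1: 1C, 3N → 0 + 3 = +3
C2: 3C, 1H → 0 − 1 = -1
C3: 3C, 1H → 0 − 1 = -1
C4: 2C, 2H → 0 − 2 = -2
C5: 2C, 1H, 1O → 0 − 1 + 1 = 0
C6: 1C, 2H, 1Cl → 0 − 2 + 1 = -1
The most oxidised carbon is C1 at +3.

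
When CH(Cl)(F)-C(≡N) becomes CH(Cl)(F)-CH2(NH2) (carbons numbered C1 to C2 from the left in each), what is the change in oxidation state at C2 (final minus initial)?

Before: C2 has 1 bond to C, 3 bonds to N → oxidation state +3.
After: C2 has 1 bond to C, 2 bonds to H, 1 bond to N → oxidation state -1.
Δ = -1 − (+3) = -4, so this is a reduction at C2.

-4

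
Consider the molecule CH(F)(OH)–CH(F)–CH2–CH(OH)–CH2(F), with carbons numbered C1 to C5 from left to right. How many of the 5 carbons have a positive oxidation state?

Tallying each carbon's bonds:
C1: 1C, 1H, 1O, 1F → 0 − 1 + 1 + 1 = +1
C2: 2C, 1H, 1F → 0 − 1 + 1 = 0
C3: 2C, 2H → 0 − 2 = -2
C4: 2C, 1H, 1O → 0 − 1 + 1 = 0
C5: 1C, 2H, 1F → 0 − 2 + 1 = -1
1 carbon (C1) meets the condition.

1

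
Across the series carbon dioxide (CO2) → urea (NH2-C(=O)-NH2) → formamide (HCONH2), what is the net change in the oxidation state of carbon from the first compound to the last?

-2

Carbon oxidation states along the series — carbon dioxide: +4, urea: +4, formamide: +2.
Net change = +2 − (+4) = -2.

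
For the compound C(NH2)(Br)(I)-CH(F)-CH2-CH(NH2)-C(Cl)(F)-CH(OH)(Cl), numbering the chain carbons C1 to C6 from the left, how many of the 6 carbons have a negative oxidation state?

Tallying each carbon's bonds:
C1: 1C, 1N, 1Br, 1I → 0 + 1 + 1 + 1 = +3
C2: 2C, 1H, 1F → 0 − 1 + 1 = 0
C3: 2C, 2H → 0 − 2 = -2
C4: 2C, 1H, 1N → 0 − 1 + 1 = 0
C5: 2C, 1F, 1Cl → 0 + 1 + 1 = +2
C6: 1C, 1H, 1O, 1Cl → 0 − 1 + 1 + 1 = +1
1 carbon (C3) meets the condition.

1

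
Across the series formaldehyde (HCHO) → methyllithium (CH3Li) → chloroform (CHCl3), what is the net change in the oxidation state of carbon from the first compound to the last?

Carbon oxidation states along the series — formaldehyde: 0, methyllithium: -4, chloroform: +2.
Net change = +2 − (0) = +2.

+2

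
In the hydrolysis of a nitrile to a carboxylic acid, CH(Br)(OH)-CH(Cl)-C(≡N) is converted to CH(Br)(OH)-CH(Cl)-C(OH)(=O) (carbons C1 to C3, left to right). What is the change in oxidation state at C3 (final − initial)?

Before: C3 has 1 bond to C, 3 bonds to N → oxidation state +3.
After: C3 has 1 bond to C, 3 bonds to O → oxidation state +3.
Δ = +3 − (+3) = 0, so no net redox change at C3.

0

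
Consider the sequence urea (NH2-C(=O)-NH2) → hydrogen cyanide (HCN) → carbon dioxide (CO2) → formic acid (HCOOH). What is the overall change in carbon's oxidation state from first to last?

Carbon oxidation states along the series — urea: +4, hydrogen cyanide: +2, carbon dioxide: +4, formic acid: +2.
Net change = +2 − (+4) = -2.

-2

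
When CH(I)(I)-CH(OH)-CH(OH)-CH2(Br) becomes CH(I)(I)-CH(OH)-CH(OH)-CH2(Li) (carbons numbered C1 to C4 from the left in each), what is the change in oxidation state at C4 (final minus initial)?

-2

Before: C4 has 1 bond to C, 2 bonds to H, 1 bond to Br → oxidation state -1.
After: C4 has 1 bond to C, 2 bonds to H, 1 bond to Li → oxidation state -3.
Δ = -3 − (-1) = -2, so this is a reduction at C4.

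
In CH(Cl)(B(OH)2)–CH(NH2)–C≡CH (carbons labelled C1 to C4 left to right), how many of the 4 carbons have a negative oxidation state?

Tallying each carbon's bonds:
C1: 1C, 1H, 1Cl, 1B → 0 − 1 + 1 − 1 = -1
C2: 2C, 1H, 1N → 0 − 1 + 1 = 0
C3: 4C → 0 = 0
C4: 3C, 1H → 0 − 1 = -1
2 carbons (C1, C4) meet the condition.

2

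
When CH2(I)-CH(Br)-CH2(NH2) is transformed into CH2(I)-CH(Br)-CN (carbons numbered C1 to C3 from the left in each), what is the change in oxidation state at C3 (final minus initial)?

+4

Before: C3 has 1 bond to C, 2 bonds to H, 1 bond to N → oxidation state -1.
After: C3 has 1 bond to C, 3 bonds to N → oxidation state +3.
Δ = +3 − (-1) = +4, so this is an oxidation at C3.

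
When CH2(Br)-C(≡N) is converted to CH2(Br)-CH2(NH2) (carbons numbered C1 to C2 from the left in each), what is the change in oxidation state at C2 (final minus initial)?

Before: C2 has 1 bond to C, 3 bonds to N → oxidation state +3.
After: C2 has 1 bond to C, 2 bonds to H, 1 bond to N → oxidation state -1.
Δ = -1 − (+3) = -4, so this is a reduction at C2.

-4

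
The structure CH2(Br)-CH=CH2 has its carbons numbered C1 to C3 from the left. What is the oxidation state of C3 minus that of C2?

C3: 2C, 2H → 0 − 2 = -2
C2: 3C, 1H → 0 − 1 = -1
Difference: -2 − (-1) = -1.

-1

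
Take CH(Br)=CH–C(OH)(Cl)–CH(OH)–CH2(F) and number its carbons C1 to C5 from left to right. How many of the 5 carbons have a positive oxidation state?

Tallying each carbon's bonds:
C1: 2C, 1H, 1Br → 0 − 1 + 1 = 0
C2: 3C, 1H → 0 − 1 = -1
C3: 2C, 1O, 1Cl → 0 + 1 + 1 = +2
C4: 2C, 1H, 1O → 0 − 1 + 1 = 0
C5: 1C, 2H, 1F → 0 − 2 + 1 = -1
1 carbon (C3) meets the condition.

1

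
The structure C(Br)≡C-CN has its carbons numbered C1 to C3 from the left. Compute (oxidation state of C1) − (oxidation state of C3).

C1: 3C, 1Br → 0 + 1 = +1
C3: 1C, 3N → 0 + 3 = +3
Difference: +1 − (+3) = -2.

-2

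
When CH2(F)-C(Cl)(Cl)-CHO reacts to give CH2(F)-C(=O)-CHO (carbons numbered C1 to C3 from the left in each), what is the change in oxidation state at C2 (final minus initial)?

0

Before: C2 has 2 bonds to C, 2 bonds to Cl → oxidation state +2.
After: C2 has 2 bonds to C, 2 bonds to O → oxidation state +2.
Δ = +2 − (+2) = 0, so no net redox change at C2.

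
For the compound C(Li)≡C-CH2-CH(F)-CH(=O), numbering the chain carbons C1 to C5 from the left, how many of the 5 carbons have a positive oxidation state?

1

Tallying each carbon's bonds:
C1: 3C, 1Li → 0 − 1 = -1
C2: 4C → 0 = 0
C3: 2C, 2H → 0 − 2 = -2
C4: 2C, 1H, 1F → 0 − 1 + 1 = 0
C5: 1C, 1H, 2O → 0 − 1 + 2 = +1
1 carbon (C5) meets the condition.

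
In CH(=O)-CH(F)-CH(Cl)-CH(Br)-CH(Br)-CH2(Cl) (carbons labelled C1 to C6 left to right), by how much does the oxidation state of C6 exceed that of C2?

-1

C6: 1C, 2H, 1Cl → 0 − 2 + 1 = -1
C2: 2C, 1H, 1F → 0 − 1 + 1 = 0
Difference: -1 − (0) = -1.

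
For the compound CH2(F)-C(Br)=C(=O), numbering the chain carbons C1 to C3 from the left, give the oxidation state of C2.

C2 has one bond to C (0), a double bond to C (2×0 = 0), one bond to Br (+1).
Oxidation state = 0 + 0 + 1 = +1.

+1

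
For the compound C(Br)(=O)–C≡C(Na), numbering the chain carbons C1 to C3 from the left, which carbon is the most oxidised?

C1

Each bond to a more electronegative atom (O, N, halogen) counts +1, each bond to a less electronegative atom (H, metal, B, Si) counts −1, and each C–C bond counts 0. Tallying each carbon:
C1: 1C, 2O, 1Br → 0 + 2 + 1 = +3
C2: 4C → 0 = 0
C3: 3C, 1Na → 0 − 1 = -1
The most oxidised carbon is C1 at +3.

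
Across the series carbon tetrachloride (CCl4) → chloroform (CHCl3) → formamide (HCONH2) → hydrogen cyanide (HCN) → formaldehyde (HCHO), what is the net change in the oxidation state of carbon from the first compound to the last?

Carbon oxidation states along the series — carbon tetrachloride: +4, chloroform: +2, formamide: +2, hydrogen cyanide: +2, formaldehyde: 0.
Net change = 0 − (+4) = -4.

-4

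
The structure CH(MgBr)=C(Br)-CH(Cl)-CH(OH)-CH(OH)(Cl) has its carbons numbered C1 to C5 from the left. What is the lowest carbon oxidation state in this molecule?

Tallying each carbon's bonds:
C1: 2C, 1H, 1Mg → 0 − 1 − 1 = -2
C2: 3C, 1Br → 0 + 1 = +1
C3: 2C, 1H, 1Cl → 0 − 1 + 1 = 0
C4: 2C, 1H, 1O → 0 − 1 + 1 = 0
C5: 1C, 1H, 1O, 1Cl → 0 − 1 + 1 + 1 = +1
The lowest value is -2.

-2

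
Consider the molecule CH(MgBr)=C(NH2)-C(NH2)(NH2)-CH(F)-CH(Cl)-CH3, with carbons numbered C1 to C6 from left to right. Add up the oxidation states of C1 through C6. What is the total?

-2

Tallying each carbon's bonds:
C1: 2C, 1H, 1Mg → 0 − 1 − 1 = -2
C2: 3C, 1N → 0 + 1 = +1
C3: 2C, 2N → 0 + 2 = +2
C4: 2C, 1H, 1F → 0 − 1 + 1 = 0
C5: 2C, 1H, 1Cl → 0 − 1 + 1 = 0
C6: 1C, 3H → 0 − 3 = -3
Sum = -2 + 1 + 2 + 0 + 0 − 3 = -2.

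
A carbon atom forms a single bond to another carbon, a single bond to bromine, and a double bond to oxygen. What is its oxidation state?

Assign +1 per bond to O/N/halogen, −1 per bond to H or an electropositive element, and 0 per bond to carbon.
The carbon has one bond to C (0), a double bond to O (2×+1 = +2), one bond to Br (+1).
Oxidation state = 0 + 2 + 1 = +3.

+3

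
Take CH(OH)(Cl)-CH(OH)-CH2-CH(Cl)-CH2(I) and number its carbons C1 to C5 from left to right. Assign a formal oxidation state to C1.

+1

Count +1 for every bond to an atom more electronegative than carbon and −1 for every bond to one less electronegative; C–C bonds are 0.
C1 has one bond to C (0), one bond to O (+1), one bond to Cl (+1), one bond to H (-1).
Oxidation state = 0 + 1 + 1 − 1 = +1.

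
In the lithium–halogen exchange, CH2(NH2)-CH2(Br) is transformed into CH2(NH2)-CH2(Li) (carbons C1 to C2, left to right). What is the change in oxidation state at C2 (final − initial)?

-2

Before: C2 has 1 bond to C, 2 bonds to H, 1 bond to Br → oxidation state -1.
After: C2 has 1 bond to C, 2 bonds to H, 1 bond to Li → oxidation state -3.
Δ = -3 − (-1) = -2, so this is a reduction at C2.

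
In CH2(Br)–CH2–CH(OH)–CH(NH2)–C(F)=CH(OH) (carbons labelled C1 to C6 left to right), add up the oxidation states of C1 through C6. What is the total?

Each bond to a more electronegative atom (O, N, halogen) counts +1, each bond to a less electronegative atom (H, metal, B, Si) counts −1, and each C–C bond counts 0. Tallying each carbon:
C1: 1C, 2H, 1Br → 0 − 2 + 1 = -1
C2: 2C, 2H → 0 − 2 = -2
C3: 2C, 1H, 1O → 0 − 1 + 1 = 0
C4: 2C, 1H, 1N → 0 − 1 + 1 = 0
C5: 3C, 1F → 0 + 1 = +1
C6: 2C, 1H, 1O → 0 − 1 + 1 = 0
Sum = -1 − 2 + 0 + 0 + 1 + 0 = -2.

-2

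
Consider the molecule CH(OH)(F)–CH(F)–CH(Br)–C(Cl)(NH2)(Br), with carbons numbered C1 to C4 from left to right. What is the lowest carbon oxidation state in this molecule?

0

Tallying each carbon's bonds:
C1: 1C, 1H, 1O, 1F → 0 − 1 + 1 + 1 = +1
C2: 2C, 1H, 1F → 0 − 1 + 1 = 0
C3: 2C, 1H, 1Br → 0 − 1 + 1 = 0
C4: 1C, 1N, 1Cl, 1Br → 0 + 1 + 1 + 1 = +3
The lowest value is 0.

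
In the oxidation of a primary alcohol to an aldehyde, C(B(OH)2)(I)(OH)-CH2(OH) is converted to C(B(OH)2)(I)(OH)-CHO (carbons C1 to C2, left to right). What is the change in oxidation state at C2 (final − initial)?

+2

Before: C2 has 1 bond to C, 2 bonds to H, 1 bond to O → oxidation state -1.
After: C2 has 1 bond to C, 1 bond to H, 2 bonds to O → oxidation state +1.
Δ = +1 − (-1) = +2, so this is an oxidation at C2.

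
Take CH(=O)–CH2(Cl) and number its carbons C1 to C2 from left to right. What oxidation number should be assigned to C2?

-1

C2 has one bond to C (0), one bond to H (-1), one bond to Cl (+1), one bond to H (-1).
Oxidation state = 0 − 1 + 1 − 1 = -1.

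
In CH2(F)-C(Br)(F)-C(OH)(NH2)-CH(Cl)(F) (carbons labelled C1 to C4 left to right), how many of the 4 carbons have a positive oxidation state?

3

Each bond to a more electronegative atom (O, N, halogen) counts +1, each bond to a less electronegative atom (H, metal, B, Si) counts −1, and each C–C bond counts 0. Tallying each carbon:
C1: 1C, 2H, 1F → 0 − 2 + 1 = -1
C2: 2C, 1F, 1Br → 0 + 1 + 1 = +2
C3: 2C, 1O, 1N → 0 + 1 + 1 = +2
C4: 1C, 1H, 1F, 1Cl → 0 − 1 + 1 + 1 = +1
3 carbons (C2, C3, C4) meet the condition.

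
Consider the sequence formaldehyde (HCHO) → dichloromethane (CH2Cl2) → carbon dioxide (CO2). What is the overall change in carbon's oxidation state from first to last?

Carbon oxidation states along the series — formaldehyde: 0, dichloromethane: 0, carbon dioxide: +4.
Net change = +4 − (0) = +4.

+4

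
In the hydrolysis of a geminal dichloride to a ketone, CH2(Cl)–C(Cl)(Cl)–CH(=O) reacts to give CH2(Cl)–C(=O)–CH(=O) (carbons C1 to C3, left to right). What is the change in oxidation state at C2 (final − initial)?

Before: C2 has 2 bonds to C, 2 bonds to Cl → oxidation state +2.
After: C2 has 2 bonds to C, 2 bonds to O → oxidation state +2.
Δ = +2 − (+2) = 0, so no net redox change at C2.

0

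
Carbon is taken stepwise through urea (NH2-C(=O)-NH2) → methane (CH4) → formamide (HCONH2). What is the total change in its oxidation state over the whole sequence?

-2

Carbon oxidation states along the series — urea: +4, methane: -4, formamide: +2.
Net change = +2 − (+4) = -2.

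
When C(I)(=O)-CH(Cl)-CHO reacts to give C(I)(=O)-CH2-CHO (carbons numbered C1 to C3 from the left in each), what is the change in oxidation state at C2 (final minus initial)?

Before: C2 has 2 bonds to C, 1 bond to H, 1 bond to Cl → oxidation state 0.
After: C2 has 2 bonds to C, 2 bonds to H → oxidation state -2.
Δ = -2 − (0) = -2, so this is a reduction at C2.

-2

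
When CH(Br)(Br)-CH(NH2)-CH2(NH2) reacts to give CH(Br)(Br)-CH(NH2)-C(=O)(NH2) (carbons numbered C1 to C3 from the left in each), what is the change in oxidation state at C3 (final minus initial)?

Before: C3 has 1 bond to C, 2 bonds to H, 1 bond to N → oxidation state -1.
After: C3 has 1 bond to C, 2 bonds to O, 1 bond to N → oxidation state +3.
Δ = +3 − (-1) = +4, so this is an oxidation at C3.

+4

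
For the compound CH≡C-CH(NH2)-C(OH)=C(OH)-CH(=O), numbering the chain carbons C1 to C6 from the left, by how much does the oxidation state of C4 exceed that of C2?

+1

C4: 3C, 1O → 0 + 1 = +1
C2: 4C → 0 = 0
Difference: +1 − (0) = +1.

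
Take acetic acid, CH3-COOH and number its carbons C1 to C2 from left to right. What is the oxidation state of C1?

-3

C1 has one bond to H (-1), one bond to H (-1), one bond to H (-1), one bond to C (0).
Oxidation state = -1 − 1 − 1 + 0 = -3.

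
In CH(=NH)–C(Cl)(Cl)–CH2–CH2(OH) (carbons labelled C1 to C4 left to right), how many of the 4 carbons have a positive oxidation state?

Tallying each carbon's bonds:
C1: 1C, 1H, 2N → 0 − 1 + 2 = +1
C2: 2C, 2Cl → 0 + 2 = +2
C3: 2C, 2H → 0 − 2 = -2
C4: 1C, 2H, 1O → 0 − 2 + 1 = -1
2 carbons (C1, C2) meet the condition.

2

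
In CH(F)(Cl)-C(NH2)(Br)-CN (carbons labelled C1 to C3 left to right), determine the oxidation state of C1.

C1 has one bond to C (0), one bond to H (-1), one bond to F (+1), one bond to Cl (+1).
Oxidation state = 0 − 1 + 1 + 1 = +1.

+1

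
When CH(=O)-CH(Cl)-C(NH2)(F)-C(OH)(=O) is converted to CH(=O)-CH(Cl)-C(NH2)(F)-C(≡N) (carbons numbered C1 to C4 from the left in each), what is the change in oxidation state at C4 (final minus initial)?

Before: C4 has 1 bond to C, 3 bonds to O → oxidation state +3.
After: C4 has 1 bond to C, 3 bonds to N → oxidation state +3.
Δ = +3 − (+3) = 0, so no net redox change at C4.

0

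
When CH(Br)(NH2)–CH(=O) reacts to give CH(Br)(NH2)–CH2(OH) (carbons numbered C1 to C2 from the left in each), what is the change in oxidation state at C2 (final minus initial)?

-2

Before: C2 has 1 bond to C, 1 bond to H, 2 bonds to O → oxidation state +1.
After: C2 has 1 bond to C, 2 bonds to H, 1 bond to O → oxidation state -1.
Δ = -1 − (+1) = -2, so this is a reduction at C2.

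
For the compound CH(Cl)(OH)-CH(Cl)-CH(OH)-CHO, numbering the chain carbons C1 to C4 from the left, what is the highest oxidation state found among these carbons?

+1

Tallying each carbon's bonds:
C1: 1C, 1H, 1O, 1Cl → 0 − 1 + 1 + 1 = +1
C2: 2C, 1H, 1Cl → 0 − 1 + 1 = 0
C3: 2C, 1H, 1O → 0 − 1 + 1 = 0
C4: 1C, 1H, 2O → 0 − 1 + 2 = +1
The highest value is +1.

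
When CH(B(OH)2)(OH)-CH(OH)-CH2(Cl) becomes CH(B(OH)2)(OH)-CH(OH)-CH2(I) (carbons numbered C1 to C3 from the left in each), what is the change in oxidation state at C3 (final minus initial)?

0

Before: C3 has 1 bond to C, 2 bonds to H, 1 bond to Cl → oxidation state -1.
After: C3 has 1 bond to C, 2 bonds to H, 1 bond to I → oxidation state -1.
Δ = -1 − (-1) = 0, so no net redox change at C3.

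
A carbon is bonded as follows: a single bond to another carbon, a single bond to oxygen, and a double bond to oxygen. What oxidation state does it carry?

The carbon has one bond to C (0), a double bond to O (2×+1 = +2), one bond to O (+1).
Oxidation state = 0 + 2 + 1 = +3.

+3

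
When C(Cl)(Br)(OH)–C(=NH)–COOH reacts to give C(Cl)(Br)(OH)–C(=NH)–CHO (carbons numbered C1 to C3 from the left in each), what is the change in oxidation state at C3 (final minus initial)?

-2

Before: C3 has 1 bond to C, 3 bonds to O → oxidation state +3.
After: C3 has 1 bond to C, 1 bond to H, 2 bonds to O → oxidation state +1.
Δ = +1 − (+3) = -2, so this is a reduction at C3.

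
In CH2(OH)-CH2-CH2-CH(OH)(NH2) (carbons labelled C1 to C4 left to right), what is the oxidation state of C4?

+1

C4 has one bond to C (0), one bond to O (+1), one bond to H (-1), one bond to N (+1).
Oxidation state = 0 + 1 − 1 + 1 = +1.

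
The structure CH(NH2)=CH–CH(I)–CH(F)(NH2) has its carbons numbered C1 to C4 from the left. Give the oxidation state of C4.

+1

C4 has one bond to C (0), one bond to F (+1), one bond to N (+1), one bond to H (-1).
Oxidation state = 0 + 1 + 1 − 1 = +1.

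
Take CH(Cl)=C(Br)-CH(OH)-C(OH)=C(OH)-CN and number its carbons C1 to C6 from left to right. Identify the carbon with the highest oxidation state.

C6

Tallying each carbon's bonds:
C1: 2C, 1H, 1Cl → 0 − 1 + 1 = 0
C2: 3C, 1Br → 0 + 1 = +1
C3: 2C, 1H, 1O → 0 − 1 + 1 = 0
C4: 3C, 1O → 0 + 1 = +1
C5: 3C, 1O → 0 + 1 = +1
C6: 1C, 3N → 0 + 3 = +3
The most oxidised carbon is C6 at +3.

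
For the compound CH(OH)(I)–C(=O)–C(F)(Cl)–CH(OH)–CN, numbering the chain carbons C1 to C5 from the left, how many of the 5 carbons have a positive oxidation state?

Tallying each carbon's bonds:
C1: 1C, 1H, 1O, 1I → 0 − 1 + 1 + 1 = +1
C2: 2C, 2O → 0 + 2 = +2
C3: 2C, 1F, 1Cl → 0 + 1 + 1 = +2
C4: 2C, 1H, 1O → 0 − 1 + 1 = 0
C5: 1C, 3N → 0 + 3 = +3
4 carbons (C1, C2, C3, C5) meet the condition.

4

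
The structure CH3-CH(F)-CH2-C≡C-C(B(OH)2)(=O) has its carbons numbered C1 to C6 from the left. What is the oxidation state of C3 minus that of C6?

-3

C3: 2C, 2H → 0 − 2 = -2
C6: 1C, 2O, 1B → 0 + 2 − 1 = +1
Difference: -2 − (+1) = -3.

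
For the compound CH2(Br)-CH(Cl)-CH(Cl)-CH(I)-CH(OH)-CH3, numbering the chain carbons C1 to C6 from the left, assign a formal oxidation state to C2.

0

C2 has one bond to C (0), one bond to C (0), one bond to H (-1), one bond to Cl (+1).
Oxidation state = 0 + 0 − 1 + 1 = 0.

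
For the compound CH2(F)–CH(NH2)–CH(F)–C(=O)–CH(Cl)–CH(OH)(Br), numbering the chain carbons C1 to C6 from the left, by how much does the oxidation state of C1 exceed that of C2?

C1: 1C, 2H, 1F → 0 − 2 + 1 = -1
C2: 2C, 1H, 1N → 0 − 1 + 1 = 0
Difference: -1 − (0) = -1.

-1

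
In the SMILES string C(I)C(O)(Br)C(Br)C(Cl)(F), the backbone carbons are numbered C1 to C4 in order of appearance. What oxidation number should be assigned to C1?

-1

Bonds to more-electronegative neighbours contribute +1 each, bonds to H or metals contribute −1 each, and C–C bonds contribute 0.
C1 has one bond to C (0), one bond to I (+1), one bond to H (-1), one bond to H (-1).
Oxidation state = 0 + 1 − 1 − 1 = -1.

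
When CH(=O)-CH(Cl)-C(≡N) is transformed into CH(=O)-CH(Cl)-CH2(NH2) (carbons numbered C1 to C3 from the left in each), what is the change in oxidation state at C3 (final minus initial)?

Before: C3 has 1 bond to C, 3 bonds to N → oxidation state +3.
After: C3 has 1 bond to C, 2 bonds to H, 1 bond to N → oxidation state -1.
Δ = -1 − (+3) = -4, so this is a reduction at C3.

-4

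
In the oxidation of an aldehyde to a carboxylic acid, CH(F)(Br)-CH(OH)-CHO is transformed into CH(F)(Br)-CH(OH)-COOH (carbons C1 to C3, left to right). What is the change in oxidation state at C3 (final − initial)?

Before: C3 has 1 bond to C, 1 bond to H, 2 bonds to O → oxidation state +1.
After: C3 has 1 bond to C, 3 bonds to O → oxidation state +3.
Δ = +3 − (+1) = +2, so this is an oxidation at C3.

+2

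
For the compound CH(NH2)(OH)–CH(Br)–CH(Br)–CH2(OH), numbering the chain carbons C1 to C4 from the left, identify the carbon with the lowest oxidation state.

C4

Tallying each carbon's bonds:
C1: 1C, 1H, 1O, 1N → 0 − 1 + 1 + 1 = +1
C2: 2C, 1H, 1Br → 0 − 1 + 1 = 0
C3: 2C, 1H, 1Br → 0 − 1 + 1 = 0
C4: 1C, 2H, 1O → 0 − 2 + 1 = -1
The most reduced carbon is C4 at -1.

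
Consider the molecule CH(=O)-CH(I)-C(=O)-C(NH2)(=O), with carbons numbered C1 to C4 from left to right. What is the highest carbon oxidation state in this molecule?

+3

Tallying each carbon's bonds:
C1: 1C, 1H, 2O → 0 − 1 + 2 = +1
C2: 2C, 1H, 1I → 0 − 1 + 1 = 0
C3: 2C, 2O → 0 + 2 = +2
C4: 1C, 2O, 1N → 0 + 2 + 1 = +3
The highest value is +3.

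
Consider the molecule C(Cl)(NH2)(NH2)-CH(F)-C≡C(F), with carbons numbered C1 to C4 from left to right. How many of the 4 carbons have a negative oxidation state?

Tallying each carbon's bonds:
C1: 1C, 2N, 1Cl → 0 + 2 + 1 = +3
C2: 2C, 1H, 1F → 0 − 1 + 1 = 0
C3: 4C → 0 = 0
C4: 3C, 1F → 0 + 1 = +1
0 carbons meet the condition.

0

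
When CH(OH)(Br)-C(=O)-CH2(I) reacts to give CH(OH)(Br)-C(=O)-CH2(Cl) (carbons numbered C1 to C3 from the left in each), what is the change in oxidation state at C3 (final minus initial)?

0

Before: C3 has 1 bond to C, 2 bonds to H, 1 bond to I → oxidation state -1.
After: C3 has 1 bond to C, 2 bonds to H, 1 bond to Cl → oxidation state -1.
Δ = -1 − (-1) = 0, so no net redox change at C3.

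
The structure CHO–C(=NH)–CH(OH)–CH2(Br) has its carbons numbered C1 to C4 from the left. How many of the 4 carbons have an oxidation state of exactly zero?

Each bond to a more electronegative atom (O, N, halogen) counts +1, each bond to a less electronegative atom (H, metal, B, Si) counts −1, and each C–C bond counts 0. Tallying each carbon:
C1: 1C, 1H, 2O → 0 − 1 + 2 = +1
C2: 2C, 2N → 0 + 2 = +2
C3: 2C, 1H, 1O → 0 − 1 + 1 = 0
C4: 1C, 2H, 1Br → 0 − 2 + 1 = -1
1 carbon (C3) meets the condition.

1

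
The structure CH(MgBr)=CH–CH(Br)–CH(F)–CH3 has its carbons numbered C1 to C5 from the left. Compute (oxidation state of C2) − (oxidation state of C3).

C2: 3C, 1H → 0 − 1 = -1
C3: 2C, 1H, 1Br → 0 − 1 + 1 = 0
Difference: -1 − (0) = -1.

-1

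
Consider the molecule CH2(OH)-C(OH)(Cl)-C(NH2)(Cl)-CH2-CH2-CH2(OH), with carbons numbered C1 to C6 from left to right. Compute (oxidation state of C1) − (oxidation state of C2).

C1: 1C, 2H, 1O → 0 − 2 + 1 = -1
C2: 2C, 1O, 1Cl → 0 + 1 + 1 = +2
Difference: -1 − (+2) = -3.

-3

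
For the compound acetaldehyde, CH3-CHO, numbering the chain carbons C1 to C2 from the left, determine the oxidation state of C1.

Each bond to a more electronegative atom (O, N, halogen) counts +1, each bond to a less electronegative atom (H, metal, B, Si) counts −1, and each C–C bond counts 0.
C1 has one bond to H (-1), one bond to H (-1), one bond to H (-1), one bond to C (0).
Oxidation state = -1 − 1 − 1 + 0 = -3.

-3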